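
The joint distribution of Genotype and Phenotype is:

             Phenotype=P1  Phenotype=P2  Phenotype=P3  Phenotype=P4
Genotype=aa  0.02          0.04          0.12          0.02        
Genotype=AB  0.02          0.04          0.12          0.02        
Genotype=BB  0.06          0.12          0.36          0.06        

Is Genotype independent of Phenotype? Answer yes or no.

Every cell satisfies P(Genotype,Phenotype) = P(Genotype)·P(Phenotype). For instance P(Genotype=BB) = 0.60, P(Phenotype=P3) = 0.60, and 0.60×0.60 = 0.36 matches the joint entry. So Genotype and Phenotype are independent.

yes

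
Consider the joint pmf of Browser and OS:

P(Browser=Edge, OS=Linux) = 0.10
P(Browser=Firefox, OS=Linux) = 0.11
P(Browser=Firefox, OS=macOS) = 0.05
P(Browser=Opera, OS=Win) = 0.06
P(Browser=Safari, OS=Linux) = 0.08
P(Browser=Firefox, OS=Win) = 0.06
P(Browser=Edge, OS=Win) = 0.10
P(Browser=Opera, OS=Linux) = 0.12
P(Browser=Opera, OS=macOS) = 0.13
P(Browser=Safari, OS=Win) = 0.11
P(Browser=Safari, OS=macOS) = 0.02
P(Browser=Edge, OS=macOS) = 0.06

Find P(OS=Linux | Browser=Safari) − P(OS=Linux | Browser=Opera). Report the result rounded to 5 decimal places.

P(Browser=Safari) = 0.11 + 0.02 + 0.08 = 0.21; P(OS=Linux | Browser=Safari) = 0.08/0.21 = 0.380952.
P(Browser=Opera) = 0.06 + 0.13 + 0.12 = 0.31; P(OS=Linux | Browser=Opera) = 0.12/0.31 = 0.387097.
Difference = -0.00614.

-0.00614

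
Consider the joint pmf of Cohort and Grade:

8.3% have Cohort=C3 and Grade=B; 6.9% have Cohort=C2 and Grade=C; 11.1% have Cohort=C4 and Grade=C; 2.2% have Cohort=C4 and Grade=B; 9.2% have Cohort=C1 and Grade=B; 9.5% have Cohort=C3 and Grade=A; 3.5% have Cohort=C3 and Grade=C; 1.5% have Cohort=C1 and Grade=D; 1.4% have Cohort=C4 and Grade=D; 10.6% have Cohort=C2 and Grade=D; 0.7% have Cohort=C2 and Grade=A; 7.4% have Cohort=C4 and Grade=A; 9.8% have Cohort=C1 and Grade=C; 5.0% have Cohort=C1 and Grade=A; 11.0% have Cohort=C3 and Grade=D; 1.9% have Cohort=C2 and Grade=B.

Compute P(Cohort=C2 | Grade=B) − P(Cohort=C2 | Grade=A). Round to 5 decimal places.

P(Grade=B) = 0.092 + 0.019 + 0.083 + 0.022 = 0.216; P(Cohort=C2 | Grade=B) = 0.019/0.216 = 0.087963.
P(Grade=A) = 0.050 + 0.007 + 0.095 + 0.074 = 0.226; P(Cohort=C2 | Grade=A) = 0.007/0.226 = 0.030973.
Difference = 0.05699.

0.05699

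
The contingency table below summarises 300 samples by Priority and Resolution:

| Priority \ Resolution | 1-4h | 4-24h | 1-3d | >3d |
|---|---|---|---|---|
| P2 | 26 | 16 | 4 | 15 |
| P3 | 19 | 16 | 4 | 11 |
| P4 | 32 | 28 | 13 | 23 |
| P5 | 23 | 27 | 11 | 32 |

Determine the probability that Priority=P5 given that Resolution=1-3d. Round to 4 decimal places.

0.3438

Total with Resolution=1-3d: 4 + 4 + 13 + 11 = 32.
P(Priority=P5 | Resolution=1-3d) = 11/32 = 0.3438.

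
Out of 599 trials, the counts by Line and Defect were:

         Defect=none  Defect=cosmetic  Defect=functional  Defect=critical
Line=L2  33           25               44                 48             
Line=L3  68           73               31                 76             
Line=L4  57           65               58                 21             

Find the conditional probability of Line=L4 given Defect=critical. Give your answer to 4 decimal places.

Total with Defect=critical: 48 + 76 + 21 = 145.
P(Line=L4 | Defect=critical) = 21/145 = 0.1448.

0.1448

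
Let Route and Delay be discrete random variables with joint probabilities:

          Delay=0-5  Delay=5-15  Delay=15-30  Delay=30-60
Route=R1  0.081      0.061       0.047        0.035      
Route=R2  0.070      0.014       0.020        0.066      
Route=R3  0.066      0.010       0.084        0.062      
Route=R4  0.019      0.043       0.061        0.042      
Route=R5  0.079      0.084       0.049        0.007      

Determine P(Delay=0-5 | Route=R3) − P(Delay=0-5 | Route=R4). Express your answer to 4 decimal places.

P(Route=R3) = 0.066 + 0.010 + 0.084 + 0.062 = 0.222; P(Delay=0-5 | Route=R3) = 0.066/0.222 = 0.29730.
P(Route=R4) = 0.019 + 0.043 + 0.061 + 0.042 = 0.165; P(Delay=0-5 | Route=R4) = 0.019/0.165 = 0.11515.
Difference = 0.1821.

0.1821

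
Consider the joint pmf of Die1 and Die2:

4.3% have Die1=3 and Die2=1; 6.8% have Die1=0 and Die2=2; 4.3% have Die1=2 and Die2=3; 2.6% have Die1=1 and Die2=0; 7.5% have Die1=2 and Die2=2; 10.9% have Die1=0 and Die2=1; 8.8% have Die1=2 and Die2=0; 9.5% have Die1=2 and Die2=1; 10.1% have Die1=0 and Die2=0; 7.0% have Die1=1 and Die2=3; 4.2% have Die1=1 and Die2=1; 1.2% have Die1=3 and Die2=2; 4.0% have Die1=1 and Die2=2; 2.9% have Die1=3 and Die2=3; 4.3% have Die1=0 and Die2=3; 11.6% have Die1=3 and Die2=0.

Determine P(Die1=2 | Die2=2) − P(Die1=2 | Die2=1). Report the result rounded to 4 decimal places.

P(Die2=2) = 0.068 + 0.040 + 0.075 + 0.012 = 0.195; P(Die1=2 | Die2=2) = 0.075/0.195 = 0.38462.
P(Die2=1) = 0.109 + 0.042 + 0.095 + 0.043 = 0.289; P(Die1=2 | Die2=1) = 0.095/0.289 = 0.32872.
Difference = 0.0559.

0.0559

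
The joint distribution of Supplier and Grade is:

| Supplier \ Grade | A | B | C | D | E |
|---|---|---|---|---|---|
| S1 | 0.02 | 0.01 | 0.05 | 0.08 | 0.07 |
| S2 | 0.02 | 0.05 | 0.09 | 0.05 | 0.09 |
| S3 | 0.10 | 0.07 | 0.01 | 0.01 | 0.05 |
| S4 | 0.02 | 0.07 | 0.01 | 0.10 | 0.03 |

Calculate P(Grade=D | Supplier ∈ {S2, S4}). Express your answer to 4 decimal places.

P(Supplier=S2) = 0.02 + 0.05 + 0.09 + 0.05 + 0.09 = 0.30.
P(Supplier=S4) = 0.02 + 0.07 + 0.01 + 0.10 + 0.03 = 0.23.
P(Supplier ∈ {S2, S4}) = 0.30 + 0.23 = 0.53; P(Grade=D, Supplier ∈ {S2, S4}) = 0.05 + 0.10 = 0.15.
P(Grade=D | Supplier ∈ {S2, S4}) = 0.15/0.53 = 0.2830.

0.2830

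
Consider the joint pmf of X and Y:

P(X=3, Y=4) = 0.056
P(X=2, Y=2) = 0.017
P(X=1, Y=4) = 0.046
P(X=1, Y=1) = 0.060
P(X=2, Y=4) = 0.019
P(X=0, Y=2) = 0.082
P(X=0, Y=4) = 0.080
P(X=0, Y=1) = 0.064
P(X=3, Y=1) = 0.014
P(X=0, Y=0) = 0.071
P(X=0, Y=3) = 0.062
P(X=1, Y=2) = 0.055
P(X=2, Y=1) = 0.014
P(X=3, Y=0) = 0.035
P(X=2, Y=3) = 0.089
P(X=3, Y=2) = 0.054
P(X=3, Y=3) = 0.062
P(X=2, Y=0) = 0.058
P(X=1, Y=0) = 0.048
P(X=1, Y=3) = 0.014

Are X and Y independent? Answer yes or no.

no

P(X=2) = 0.197 and P(Y=3) = 0.227, so their product is 0.04472, but P(X=2, Y=3) = 0.089. Since these differ, X and Y are not independent.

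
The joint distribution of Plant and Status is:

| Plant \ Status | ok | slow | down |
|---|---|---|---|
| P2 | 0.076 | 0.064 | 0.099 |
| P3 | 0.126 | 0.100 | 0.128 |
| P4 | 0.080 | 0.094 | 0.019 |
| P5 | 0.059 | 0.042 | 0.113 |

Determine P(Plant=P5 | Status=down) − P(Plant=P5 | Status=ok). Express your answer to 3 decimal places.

0.142

P(Status=down) = 0.099 + 0.128 + 0.019 + 0.113 = 0.359; P(Plant=P5 | Status=down) = 0.113/0.359 = 0.3148.
P(Status=ok) = 0.076 + 0.126 + 0.080 + 0.059 = 0.341; P(Plant=P5 | Status=ok) = 0.059/0.341 = 0.1730.
Difference = 0.142.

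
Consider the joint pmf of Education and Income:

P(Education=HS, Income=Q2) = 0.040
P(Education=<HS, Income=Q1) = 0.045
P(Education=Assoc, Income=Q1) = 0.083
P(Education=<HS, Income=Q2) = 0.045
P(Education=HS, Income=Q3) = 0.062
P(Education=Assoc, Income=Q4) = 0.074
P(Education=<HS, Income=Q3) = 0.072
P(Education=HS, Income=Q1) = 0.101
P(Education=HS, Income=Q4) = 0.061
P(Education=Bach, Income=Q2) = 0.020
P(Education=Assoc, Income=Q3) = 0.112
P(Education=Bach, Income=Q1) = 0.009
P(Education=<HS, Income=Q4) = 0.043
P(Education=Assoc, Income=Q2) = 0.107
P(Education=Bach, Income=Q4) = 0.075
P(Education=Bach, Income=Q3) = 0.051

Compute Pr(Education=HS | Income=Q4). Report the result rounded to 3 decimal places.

0.241

P(Income=Q4) = 0.043 + 0.061 + 0.074 + 0.075 = 0.253.
P(Education=HS | Income=Q4) = 0.061/0.253 = 0.241.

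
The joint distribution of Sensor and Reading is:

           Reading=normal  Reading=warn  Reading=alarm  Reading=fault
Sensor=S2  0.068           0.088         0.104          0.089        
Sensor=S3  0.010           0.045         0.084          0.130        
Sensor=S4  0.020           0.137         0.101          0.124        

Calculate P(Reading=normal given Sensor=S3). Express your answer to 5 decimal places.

P(Sensor=S3) = 0.010 + 0.045 + 0.084 + 0.130 = 0.269.
P(Reading=normal | Sensor=S3) = 0.010/0.269 = 0.03717.

0.03717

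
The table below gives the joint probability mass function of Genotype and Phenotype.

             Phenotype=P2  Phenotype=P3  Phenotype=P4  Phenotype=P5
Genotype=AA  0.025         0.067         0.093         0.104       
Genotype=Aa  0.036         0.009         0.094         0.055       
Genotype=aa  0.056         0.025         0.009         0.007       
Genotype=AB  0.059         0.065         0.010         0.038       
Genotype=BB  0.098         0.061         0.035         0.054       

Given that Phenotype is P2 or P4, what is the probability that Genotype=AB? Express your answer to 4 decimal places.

0.1340

P(Phenotype=P2) = 0.025 + 0.036 + 0.056 + 0.059 + 0.098 = 0.274.
P(Phenotype=P4) = 0.093 + 0.094 + 0.009 + 0.010 + 0.035 = 0.241.
P(Phenotype ∈ {P2, P4}) = 0.274 + 0.241 = 0.515; P(Genotype=AB, Phenotype ∈ {P2, P4}) = 0.059 + 0.010 = 0.069.
P(Genotype=AB | Phenotype ∈ {P2, P4}) = 0.069/0.515 = 0.1340.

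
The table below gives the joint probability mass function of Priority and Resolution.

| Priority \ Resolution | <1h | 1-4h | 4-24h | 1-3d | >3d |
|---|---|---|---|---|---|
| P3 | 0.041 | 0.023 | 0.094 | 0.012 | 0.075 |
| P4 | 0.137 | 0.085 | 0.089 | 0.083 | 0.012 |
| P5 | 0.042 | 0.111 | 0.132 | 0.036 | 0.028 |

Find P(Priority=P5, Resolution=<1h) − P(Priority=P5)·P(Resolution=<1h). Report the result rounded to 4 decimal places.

P(Priority=P5) = 0.042 + 0.111 + 0.132 + 0.036 + 0.028 = 0.349.
P(Resolution=<1h) = 0.041 + 0.137 + 0.042 = 0.220.
P(Priority=P5, Resolution=<1h) − P(Priority=P5)P(Resolution=<1h) = 0.042 − 0.349×0.220 = -0.0348.

-0.0348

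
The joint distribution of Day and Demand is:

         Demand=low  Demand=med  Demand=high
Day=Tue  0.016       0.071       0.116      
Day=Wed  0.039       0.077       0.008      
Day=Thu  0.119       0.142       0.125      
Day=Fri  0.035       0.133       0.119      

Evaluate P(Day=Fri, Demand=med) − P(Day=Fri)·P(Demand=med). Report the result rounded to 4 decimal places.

0.0116

P(Day=Fri) = 0.035 + 0.133 + 0.119 = 0.287.
P(Demand=med) = 0.071 + 0.077 + 0.142 + 0.133 = 0.423.
P(Day=Fri, Demand=med) − P(Day=Fri)P(Demand=med) = 0.133 − 0.287×0.423 = 0.0116.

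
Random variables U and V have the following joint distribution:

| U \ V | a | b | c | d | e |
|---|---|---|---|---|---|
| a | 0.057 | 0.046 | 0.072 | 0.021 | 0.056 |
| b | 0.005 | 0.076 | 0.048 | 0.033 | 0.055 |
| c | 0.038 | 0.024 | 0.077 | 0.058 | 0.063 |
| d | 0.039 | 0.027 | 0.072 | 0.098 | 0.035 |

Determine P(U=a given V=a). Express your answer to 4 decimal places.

0.4101

P(V=a) = 0.057 + 0.005 + 0.038 + 0.039 = 0.139.
P(U=a | V=a) = 0.057/0.139 = 0.4101.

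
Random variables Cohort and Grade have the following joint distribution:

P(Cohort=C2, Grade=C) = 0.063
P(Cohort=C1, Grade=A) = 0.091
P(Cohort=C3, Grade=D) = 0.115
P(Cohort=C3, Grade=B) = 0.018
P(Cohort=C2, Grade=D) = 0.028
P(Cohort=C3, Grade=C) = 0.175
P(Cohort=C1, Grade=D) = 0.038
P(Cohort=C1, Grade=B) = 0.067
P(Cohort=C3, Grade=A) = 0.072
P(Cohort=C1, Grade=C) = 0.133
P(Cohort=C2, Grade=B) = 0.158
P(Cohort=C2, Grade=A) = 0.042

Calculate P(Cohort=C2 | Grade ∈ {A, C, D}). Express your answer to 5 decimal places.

P(Grade=A) = 0.091 + 0.042 + 0.072 = 0.205.
P(Grade=C) = 0.133 + 0.063 + 0.175 = 0.371.
P(Grade=D) = 0.038 + 0.028 + 0.115 = 0.181.
P(Grade ∈ {A, C, D}) = 0.205 + 0.371 + 0.181 = 0.757; P(Cohort=C2, Grade ∈ {A, C, D}) = 0.042 + 0.063 + 0.028 = 0.133.
P(Cohort=C2 | Grade ∈ {A, C, D}) = 0.133/0.757 = 0.17569.

0.17569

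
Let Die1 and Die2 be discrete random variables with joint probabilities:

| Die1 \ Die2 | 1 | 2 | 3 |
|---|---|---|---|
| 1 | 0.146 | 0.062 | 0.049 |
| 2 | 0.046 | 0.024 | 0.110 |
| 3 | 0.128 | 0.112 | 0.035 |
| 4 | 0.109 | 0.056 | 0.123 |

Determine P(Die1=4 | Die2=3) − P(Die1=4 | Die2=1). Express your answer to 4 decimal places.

P(Die2=3) = 0.049 + 0.110 + 0.035 + 0.123 = 0.317; P(Die1=4 | Die2=3) = 0.123/0.317 = 0.38801.
P(Die2=1) = 0.146 + 0.046 + 0.128 + 0.109 = 0.429; P(Die1=4 | Die2=1) = 0.109/0.429 = 0.25408.
Difference = 0.1339.

0.1339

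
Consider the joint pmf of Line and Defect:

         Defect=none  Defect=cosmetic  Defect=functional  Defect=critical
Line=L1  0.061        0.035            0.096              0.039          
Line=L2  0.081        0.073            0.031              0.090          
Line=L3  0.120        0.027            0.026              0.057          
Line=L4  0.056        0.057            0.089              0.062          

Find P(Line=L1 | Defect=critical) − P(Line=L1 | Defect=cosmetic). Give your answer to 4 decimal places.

-0.0250

P(Defect=critical) = 0.039 + 0.090 + 0.057 + 0.062 = 0.248; P(Line=L1 | Defect=critical) = 0.039/0.248 = 0.15726.
P(Defect=cosmetic) = 0.035 + 0.073 + 0.027 + 0.057 = 0.192; P(Line=L1 | Defect=cosmetic) = 0.035/0.192 = 0.18229.
Difference = -0.0250.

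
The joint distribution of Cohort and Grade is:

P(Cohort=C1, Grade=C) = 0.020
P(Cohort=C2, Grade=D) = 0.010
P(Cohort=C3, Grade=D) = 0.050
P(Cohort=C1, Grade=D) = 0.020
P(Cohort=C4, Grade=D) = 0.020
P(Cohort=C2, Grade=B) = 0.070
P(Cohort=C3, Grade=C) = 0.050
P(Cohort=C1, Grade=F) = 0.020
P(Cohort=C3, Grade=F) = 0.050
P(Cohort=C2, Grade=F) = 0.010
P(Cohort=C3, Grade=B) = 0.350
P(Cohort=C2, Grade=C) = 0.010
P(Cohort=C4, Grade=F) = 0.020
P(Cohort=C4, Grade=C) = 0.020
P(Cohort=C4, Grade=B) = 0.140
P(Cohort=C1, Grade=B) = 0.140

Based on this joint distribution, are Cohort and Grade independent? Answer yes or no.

yes

Every cell satisfies P(Cohort,Grade) = P(Cohort)·P(Grade). For instance P(Cohort=C4) = 0.200, P(Grade=C) = 0.100, and 0.200×0.100 = 0.020 matches the joint entry. So Cohort and Grade are independent.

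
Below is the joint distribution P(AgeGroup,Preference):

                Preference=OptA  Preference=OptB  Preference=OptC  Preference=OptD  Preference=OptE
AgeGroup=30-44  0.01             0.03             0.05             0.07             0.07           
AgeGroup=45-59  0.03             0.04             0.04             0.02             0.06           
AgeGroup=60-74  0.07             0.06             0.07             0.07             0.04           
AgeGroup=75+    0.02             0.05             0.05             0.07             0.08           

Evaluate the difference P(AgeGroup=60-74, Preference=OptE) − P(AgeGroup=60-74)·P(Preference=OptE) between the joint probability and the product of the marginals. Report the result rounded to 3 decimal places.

-0.038

P(AgeGroup=60-74) = 0.07 + 0.06 + 0.07 + 0.07 + 0.04 = 0.31.
P(Preference=OptE) = 0.07 + 0.06 + 0.04 + 0.08 = 0.25.
P(AgeGroup=60-74, Preference=OptE) − P(AgeGroup=60-74)P(Preference=OptE) = 0.04 − 0.31×0.25 = -0.038.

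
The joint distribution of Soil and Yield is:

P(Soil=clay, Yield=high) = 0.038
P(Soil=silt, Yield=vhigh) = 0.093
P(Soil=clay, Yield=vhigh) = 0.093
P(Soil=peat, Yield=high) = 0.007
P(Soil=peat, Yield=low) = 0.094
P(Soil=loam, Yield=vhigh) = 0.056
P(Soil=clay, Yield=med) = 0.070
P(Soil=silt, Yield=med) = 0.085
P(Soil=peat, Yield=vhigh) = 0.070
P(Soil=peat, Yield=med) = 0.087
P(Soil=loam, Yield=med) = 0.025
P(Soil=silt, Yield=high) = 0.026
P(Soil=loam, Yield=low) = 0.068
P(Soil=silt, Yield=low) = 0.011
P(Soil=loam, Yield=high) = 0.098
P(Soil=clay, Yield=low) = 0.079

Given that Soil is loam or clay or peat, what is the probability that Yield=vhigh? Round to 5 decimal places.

0.27898

P(Soil=loam) = 0.068 + 0.025 + 0.098 + 0.056 = 0.247.
P(Soil=clay) = 0.079 + 0.070 + 0.038 + 0.093 = 0.280.
P(Soil=peat) = 0.094 + 0.087 + 0.007 + 0.070 = 0.258.
P(Soil ∈ {loam, clay, peat}) = 0.247 + 0.280 + 0.258 = 0.785; P(Yield=vhigh, Soil ∈ {loam, clay, peat}) = 0.056 + 0.093 + 0.070 = 0.219.
P(Yield=vhigh | Soil ∈ {loam, clay, peat}) = 0.219/0.785 = 0.27898.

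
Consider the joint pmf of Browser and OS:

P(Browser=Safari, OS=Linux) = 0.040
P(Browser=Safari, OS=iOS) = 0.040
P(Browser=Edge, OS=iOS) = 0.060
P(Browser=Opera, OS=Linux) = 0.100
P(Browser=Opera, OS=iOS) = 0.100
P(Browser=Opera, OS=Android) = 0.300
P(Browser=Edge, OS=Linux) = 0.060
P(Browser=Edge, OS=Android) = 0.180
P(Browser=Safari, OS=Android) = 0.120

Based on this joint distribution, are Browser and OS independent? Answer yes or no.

yes

Every cell satisfies P(Browser,OS) = P(Browser)·P(OS). For instance P(Browser=Edge) = 0.300, P(OS=Android) = 0.600, and 0.300×0.600 = 0.180 matches the joint entry. So Browser and OS are independent.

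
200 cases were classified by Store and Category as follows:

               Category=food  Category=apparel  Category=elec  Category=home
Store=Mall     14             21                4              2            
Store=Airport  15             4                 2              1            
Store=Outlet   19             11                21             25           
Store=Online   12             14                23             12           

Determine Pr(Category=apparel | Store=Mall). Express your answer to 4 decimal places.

0.5122

Total with Store=Mall: 14 + 21 + 4 + 2 = 41.
P(Category=apparel | Store=Mall) = 21/41 = 0.5122.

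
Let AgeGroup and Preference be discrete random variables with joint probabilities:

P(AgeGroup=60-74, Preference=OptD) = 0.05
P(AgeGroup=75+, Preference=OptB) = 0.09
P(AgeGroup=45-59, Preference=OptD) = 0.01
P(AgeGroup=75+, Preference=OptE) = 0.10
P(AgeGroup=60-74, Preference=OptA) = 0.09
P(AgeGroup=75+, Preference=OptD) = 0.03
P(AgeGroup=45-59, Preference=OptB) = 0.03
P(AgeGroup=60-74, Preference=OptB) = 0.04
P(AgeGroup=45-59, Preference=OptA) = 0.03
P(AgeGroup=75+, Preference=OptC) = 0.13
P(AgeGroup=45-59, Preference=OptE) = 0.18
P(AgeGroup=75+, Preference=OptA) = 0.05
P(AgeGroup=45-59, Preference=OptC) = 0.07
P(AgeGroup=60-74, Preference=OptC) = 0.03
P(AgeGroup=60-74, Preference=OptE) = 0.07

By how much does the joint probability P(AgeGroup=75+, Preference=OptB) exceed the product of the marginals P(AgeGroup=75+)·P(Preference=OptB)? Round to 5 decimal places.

0.02600

P(AgeGroup=75+) = 0.05 + 0.09 + 0.13 + 0.03 + 0.10 = 0.40.
P(Preference=OptB) = 0.03 + 0.04 + 0.09 = 0.16.
P(AgeGroup=75+, Preference=OptB) − P(AgeGroup=75+)P(Preference=OptB) = 0.09 − 0.40×0.16 = 0.02600.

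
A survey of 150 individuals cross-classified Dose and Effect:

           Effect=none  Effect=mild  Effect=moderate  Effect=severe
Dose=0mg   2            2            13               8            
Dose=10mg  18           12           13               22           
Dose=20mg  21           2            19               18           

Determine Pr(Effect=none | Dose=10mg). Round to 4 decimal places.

Total with Dose=10mg: 18 + 12 + 13 + 22 = 65.
P(Effect=none | Dose=10mg) = 18/65 = 0.2769.

0.2769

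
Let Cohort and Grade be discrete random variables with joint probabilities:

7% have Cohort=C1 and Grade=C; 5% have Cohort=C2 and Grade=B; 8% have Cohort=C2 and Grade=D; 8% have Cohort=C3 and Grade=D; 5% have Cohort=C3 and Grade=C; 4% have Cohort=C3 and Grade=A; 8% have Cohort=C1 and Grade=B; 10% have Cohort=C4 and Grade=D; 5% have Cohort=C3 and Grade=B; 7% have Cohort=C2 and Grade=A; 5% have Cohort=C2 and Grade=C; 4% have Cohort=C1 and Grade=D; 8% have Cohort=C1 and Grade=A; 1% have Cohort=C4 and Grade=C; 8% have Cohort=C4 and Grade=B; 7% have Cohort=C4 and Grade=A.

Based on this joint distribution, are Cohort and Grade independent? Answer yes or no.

no

P(Cohort=C1) = 0.27 and P(Grade=D) = 0.30, so their product is 0.0810, but P(Cohort=C1, Grade=D) = 0.04. Since these differ, Cohort and Grade are not independent.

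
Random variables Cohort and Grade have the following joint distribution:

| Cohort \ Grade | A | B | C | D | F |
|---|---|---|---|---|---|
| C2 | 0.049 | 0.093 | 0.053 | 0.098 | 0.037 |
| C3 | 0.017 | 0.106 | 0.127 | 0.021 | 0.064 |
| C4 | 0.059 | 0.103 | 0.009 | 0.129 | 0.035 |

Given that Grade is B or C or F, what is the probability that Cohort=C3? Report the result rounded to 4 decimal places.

P(Grade=B) = 0.093 + 0.106 + 0.103 = 0.302.
P(Grade=C) = 0.053 + 0.127 + 0.009 = 0.189.
P(Grade=F) = 0.037 + 0.064 + 0.035 = 0.136.
P(Grade ∈ {B, C, F}) = 0.302 + 0.189 + 0.136 = 0.627; P(Cohort=C3, Grade ∈ {B, C, F}) = 0.106 + 0.127 + 0.064 = 0.297.
P(Cohort=C3 | Grade ∈ {B, C, F}) = 0.297/0.627 = 0.4737.

0.4737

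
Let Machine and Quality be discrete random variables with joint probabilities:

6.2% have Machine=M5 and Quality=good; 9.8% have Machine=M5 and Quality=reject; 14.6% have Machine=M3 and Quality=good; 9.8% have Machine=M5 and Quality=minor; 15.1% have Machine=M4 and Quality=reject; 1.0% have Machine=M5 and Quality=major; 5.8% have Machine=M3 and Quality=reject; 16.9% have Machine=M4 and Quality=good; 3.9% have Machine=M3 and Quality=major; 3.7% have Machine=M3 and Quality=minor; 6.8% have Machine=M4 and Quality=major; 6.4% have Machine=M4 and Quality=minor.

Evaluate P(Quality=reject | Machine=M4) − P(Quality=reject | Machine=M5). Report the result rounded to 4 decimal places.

-0.0316

P(Machine=M4) = 0.169 + 0.064 + 0.068 + 0.151 = 0.452; P(Quality=reject | Machine=M4) = 0.151/0.452 = 0.33407.
P(Machine=M5) = 0.062 + 0.098 + 0.010 + 0.098 = 0.268; P(Quality=reject | Machine=M5) = 0.098/0.268 = 0.36567.
Difference = -0.0316.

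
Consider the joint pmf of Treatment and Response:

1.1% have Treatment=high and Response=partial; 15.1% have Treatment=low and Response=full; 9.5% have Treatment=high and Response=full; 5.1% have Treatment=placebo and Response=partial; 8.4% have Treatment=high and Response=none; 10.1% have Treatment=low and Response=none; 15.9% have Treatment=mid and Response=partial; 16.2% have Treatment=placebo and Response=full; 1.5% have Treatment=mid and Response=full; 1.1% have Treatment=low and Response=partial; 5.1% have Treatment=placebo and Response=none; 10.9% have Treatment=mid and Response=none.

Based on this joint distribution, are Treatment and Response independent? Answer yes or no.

no

P(Treatment=mid) = 0.283 and P(Response=full) = 0.423, so their product is 0.11971, but P(Treatment=mid, Response=full) = 0.015. Since these differ, Treatment and Response are not independent.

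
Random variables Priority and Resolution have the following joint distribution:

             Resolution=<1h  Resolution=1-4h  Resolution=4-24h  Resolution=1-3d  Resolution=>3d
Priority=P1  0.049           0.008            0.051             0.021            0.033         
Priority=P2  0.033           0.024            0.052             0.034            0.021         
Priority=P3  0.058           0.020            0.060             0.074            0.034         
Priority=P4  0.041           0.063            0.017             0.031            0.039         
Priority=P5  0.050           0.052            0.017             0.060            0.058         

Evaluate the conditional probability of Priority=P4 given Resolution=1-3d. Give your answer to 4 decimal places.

P(Resolution=1-3d) = 0.021 + 0.034 + 0.074 + 0.031 + 0.060 = 0.220.
P(Priority=P4 | Resolution=1-3d) = 0.031/0.220 = 0.1409.

0.1409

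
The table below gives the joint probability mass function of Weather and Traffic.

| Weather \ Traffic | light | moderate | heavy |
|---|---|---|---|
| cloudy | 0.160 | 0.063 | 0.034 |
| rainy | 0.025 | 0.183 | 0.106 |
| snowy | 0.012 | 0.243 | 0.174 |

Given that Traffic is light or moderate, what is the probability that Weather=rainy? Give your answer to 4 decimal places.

P(Traffic=light) = 0.160 + 0.025 + 0.012 = 0.197.
P(Traffic=moderate) = 0.063 + 0.183 + 0.243 = 0.489.
P(Traffic ∈ {light, moderate}) = 0.197 + 0.489 = 0.686; P(Weather=rainy, Traffic ∈ {light, moderate}) = 0.025 + 0.183 = 0.208.
P(Weather=rainy | Traffic ∈ {light, moderate}) = 0.208/0.686 = 0.3032.

0.3032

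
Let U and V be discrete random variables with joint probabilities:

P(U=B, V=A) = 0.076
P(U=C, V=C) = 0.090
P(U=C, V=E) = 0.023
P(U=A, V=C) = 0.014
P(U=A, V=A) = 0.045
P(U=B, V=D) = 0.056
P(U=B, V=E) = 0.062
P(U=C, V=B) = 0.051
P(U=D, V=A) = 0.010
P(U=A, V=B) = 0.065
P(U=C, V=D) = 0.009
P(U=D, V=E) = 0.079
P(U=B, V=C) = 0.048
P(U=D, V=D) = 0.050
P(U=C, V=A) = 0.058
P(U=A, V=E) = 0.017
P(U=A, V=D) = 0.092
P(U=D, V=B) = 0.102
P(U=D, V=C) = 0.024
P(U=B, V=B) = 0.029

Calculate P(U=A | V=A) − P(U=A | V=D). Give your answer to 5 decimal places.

P(V=A) = 0.045 + 0.076 + 0.058 + 0.010 = 0.189; P(U=A | V=A) = 0.045/0.189 = 0.238095.
P(V=D) = 0.092 + 0.056 + 0.009 + 0.050 = 0.207; P(U=A | V=D) = 0.092/0.207 = 0.444444.
Difference = -0.20635.

-0.20635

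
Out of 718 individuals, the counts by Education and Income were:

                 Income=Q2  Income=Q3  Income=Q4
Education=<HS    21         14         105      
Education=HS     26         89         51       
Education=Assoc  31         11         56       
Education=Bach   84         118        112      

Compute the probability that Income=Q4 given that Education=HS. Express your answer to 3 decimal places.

Total with Education=HS: 26 + 89 + 51 = 166.
P(Income=Q4 | Education=HS) = 51/166 = 0.307.

0.307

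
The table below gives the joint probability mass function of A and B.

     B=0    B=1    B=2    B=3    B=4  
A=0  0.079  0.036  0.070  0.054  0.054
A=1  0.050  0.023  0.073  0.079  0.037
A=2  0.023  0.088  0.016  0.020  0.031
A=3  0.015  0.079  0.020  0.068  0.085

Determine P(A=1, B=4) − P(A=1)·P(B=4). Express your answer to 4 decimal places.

P(A=1) = 0.050 + 0.023 + 0.073 + 0.079 + 0.037 = 0.262.
P(B=4) = 0.054 + 0.037 + 0.031 + 0.085 = 0.207.
P(A=1, B=4) − P(A=1)P(B=4) = 0.037 − 0.262×0.207 = -0.0172.

-0.0172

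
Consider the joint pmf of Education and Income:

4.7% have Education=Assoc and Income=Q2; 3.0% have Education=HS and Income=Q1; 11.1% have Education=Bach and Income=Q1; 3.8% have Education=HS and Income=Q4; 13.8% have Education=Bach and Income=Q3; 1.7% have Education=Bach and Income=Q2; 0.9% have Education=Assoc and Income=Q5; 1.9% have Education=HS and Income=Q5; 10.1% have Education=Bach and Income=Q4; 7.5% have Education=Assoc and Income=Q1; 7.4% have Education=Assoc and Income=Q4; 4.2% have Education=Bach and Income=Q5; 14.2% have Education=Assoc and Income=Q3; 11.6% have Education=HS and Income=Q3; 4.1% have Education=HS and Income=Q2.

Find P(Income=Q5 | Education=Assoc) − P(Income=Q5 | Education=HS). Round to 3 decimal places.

-0.052

P(Education=Assoc) = 0.075 + 0.047 + 0.142 + 0.074 + 0.009 = 0.347; P(Income=Q5 | Education=Assoc) = 0.009/0.347 = 0.0259.
P(Education=HS) = 0.030 + 0.041 + 0.116 + 0.038 + 0.019 = 0.244; P(Income=Q5 | Education=HS) = 0.019/0.244 = 0.0779.
Difference = -0.052.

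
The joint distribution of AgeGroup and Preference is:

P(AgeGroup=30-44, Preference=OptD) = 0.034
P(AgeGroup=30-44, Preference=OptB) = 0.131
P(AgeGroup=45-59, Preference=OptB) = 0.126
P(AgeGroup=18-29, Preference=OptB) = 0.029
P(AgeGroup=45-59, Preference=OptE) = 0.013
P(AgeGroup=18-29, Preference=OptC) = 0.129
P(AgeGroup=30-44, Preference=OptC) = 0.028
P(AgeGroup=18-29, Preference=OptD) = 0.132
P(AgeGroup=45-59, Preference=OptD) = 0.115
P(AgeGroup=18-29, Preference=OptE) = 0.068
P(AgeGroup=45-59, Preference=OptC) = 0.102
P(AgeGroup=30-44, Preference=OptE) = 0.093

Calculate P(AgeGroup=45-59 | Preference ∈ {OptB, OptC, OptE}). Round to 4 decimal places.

0.3352

P(Preference=OptB) = 0.029 + 0.131 + 0.126 = 0.286.
P(Preference=OptC) = 0.129 + 0.028 + 0.102 = 0.259.
P(Preference=OptE) = 0.068 + 0.093 + 0.013 = 0.174.
P(Preference ∈ {OptB, OptC, OptE}) = 0.286 + 0.259 + 0.174 = 0.719; P(AgeGroup=45-59, Preference ∈ {OptB, OptC, OptE}) = 0.126 + 0.102 + 0.013 = 0.241.
P(AgeGroup=45-59 | Preference ∈ {OptB, OptC, OptE}) = 0.241/0.719 = 0.3352.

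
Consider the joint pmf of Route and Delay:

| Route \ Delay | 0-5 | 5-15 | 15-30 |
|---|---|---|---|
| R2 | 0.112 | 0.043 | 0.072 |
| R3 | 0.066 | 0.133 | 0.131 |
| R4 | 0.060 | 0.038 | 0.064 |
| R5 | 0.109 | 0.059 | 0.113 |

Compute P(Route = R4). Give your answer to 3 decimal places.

0.162

P(Route=R4) = 0.060 + 0.038 + 0.064 = 0.162.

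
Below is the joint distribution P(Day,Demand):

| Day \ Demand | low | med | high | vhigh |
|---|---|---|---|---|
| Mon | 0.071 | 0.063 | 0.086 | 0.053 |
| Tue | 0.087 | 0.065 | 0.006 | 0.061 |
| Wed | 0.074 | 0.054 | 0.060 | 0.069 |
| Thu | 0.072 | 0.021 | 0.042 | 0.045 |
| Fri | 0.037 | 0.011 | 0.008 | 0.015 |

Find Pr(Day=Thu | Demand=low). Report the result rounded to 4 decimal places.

P(Demand=low) = 0.071 + 0.087 + 0.074 + 0.072 + 0.037 = 0.341.
P(Day=Thu | Demand=low) = 0.072/0.341 = 0.2111.

0.2111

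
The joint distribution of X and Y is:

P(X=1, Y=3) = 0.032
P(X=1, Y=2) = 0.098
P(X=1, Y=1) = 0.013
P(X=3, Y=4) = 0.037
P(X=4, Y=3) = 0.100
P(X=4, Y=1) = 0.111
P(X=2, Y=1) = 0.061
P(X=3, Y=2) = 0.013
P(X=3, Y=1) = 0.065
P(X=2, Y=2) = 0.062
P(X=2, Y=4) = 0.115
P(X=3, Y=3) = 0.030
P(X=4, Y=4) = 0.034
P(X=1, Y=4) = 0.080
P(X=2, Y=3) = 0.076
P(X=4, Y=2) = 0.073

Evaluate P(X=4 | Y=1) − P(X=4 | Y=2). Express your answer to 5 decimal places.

P(Y=1) = 0.013 + 0.061 + 0.065 + 0.111 = 0.250; P(X=4 | Y=1) = 0.111/0.250 = 0.444000.
P(Y=2) = 0.098 + 0.062 + 0.013 + 0.073 = 0.246; P(X=4 | Y=2) = 0.073/0.246 = 0.296748.
Difference = 0.14725.

0.14725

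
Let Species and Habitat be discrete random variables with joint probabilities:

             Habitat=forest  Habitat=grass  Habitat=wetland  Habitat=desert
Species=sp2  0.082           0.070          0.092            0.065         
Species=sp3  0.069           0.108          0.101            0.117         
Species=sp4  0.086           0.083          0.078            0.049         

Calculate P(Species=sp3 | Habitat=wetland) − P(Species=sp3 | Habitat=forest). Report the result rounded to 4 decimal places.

0.0816

P(Habitat=wetland) = 0.092 + 0.101 + 0.078 = 0.271; P(Species=sp3 | Habitat=wetland) = 0.101/0.271 = 0.37269.
P(Habitat=forest) = 0.082 + 0.069 + 0.086 = 0.237; P(Species=sp3 | Habitat=forest) = 0.069/0.237 = 0.29114.
Difference = 0.0816.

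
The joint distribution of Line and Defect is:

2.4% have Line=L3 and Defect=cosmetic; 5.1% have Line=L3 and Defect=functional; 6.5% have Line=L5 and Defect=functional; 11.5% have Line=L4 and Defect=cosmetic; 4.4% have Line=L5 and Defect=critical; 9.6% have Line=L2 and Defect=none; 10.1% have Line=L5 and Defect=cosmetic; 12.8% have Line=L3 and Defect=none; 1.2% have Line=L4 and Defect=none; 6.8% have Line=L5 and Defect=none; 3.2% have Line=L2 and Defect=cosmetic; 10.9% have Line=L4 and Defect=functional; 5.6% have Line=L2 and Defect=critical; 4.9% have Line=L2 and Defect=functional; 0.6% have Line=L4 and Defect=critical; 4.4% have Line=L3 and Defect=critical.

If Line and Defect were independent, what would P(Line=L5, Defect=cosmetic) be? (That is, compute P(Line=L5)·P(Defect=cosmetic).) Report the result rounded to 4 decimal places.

0.0756

P(Line=L5) = 0.068 + 0.101 + 0.065 + 0.044 = 0.278.
P(Defect=cosmetic) = 0.032 + 0.024 + 0.115 + 0.101 = 0.272.
Product: 0.278 × 0.272 = 0.0756.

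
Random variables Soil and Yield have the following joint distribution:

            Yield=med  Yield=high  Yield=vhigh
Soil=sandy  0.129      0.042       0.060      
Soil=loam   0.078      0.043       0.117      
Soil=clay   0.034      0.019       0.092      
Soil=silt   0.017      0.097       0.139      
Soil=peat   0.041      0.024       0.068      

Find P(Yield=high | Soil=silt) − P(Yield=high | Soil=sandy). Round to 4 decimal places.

0.2016

P(Soil=silt) = 0.017 + 0.097 + 0.139 = 0.253; P(Yield=high | Soil=silt) = 0.097/0.253 = 0.38340.
P(Soil=sandy) = 0.129 + 0.042 + 0.060 = 0.231; P(Yield=high | Soil=sandy) = 0.042/0.231 = 0.18182.
Difference = 0.2016.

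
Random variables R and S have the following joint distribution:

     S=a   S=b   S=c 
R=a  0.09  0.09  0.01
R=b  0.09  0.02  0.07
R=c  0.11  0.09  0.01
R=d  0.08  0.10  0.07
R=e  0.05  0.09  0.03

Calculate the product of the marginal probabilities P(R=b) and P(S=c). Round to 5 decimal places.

P(R=b) = 0.09 + 0.02 + 0.07 = 0.18.
P(S=c) = 0.01 + 0.07 + 0.01 + 0.07 + 0.03 = 0.19.
Product: 0.18 × 0.19 = 0.03420.

0.03420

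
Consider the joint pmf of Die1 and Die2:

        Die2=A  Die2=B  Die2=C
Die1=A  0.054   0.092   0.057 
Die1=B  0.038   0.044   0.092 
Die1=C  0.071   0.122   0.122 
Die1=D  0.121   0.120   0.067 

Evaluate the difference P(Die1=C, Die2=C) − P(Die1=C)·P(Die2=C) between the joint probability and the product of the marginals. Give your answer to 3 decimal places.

P(Die1=C) = 0.071 + 0.122 + 0.122 = 0.315.
P(Die2=C) = 0.057 + 0.092 + 0.122 + 0.067 = 0.338.
P(Die1=C, Die2=C) − P(Die1=C)P(Die2=C) = 0.122 − 0.315×0.338 = 0.016.

0.016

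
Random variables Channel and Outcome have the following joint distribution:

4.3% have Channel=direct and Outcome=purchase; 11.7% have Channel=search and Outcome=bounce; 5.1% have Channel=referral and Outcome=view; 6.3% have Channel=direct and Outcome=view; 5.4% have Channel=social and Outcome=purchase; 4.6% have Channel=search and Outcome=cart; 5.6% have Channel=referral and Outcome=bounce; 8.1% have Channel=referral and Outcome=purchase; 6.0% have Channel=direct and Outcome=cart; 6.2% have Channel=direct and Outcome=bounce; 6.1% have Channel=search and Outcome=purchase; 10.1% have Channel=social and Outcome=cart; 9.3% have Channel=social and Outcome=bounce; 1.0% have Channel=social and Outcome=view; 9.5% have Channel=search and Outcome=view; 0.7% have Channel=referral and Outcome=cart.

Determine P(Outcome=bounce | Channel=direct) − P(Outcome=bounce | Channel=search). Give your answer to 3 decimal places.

-0.095

P(Channel=direct) = 0.062 + 0.063 + 0.060 + 0.043 = 0.228; P(Outcome=bounce | Channel=direct) = 0.062/0.228 = 0.2719.
P(Channel=search) = 0.117 + 0.095 + 0.046 + 0.061 = 0.319; P(Outcome=bounce | Channel=search) = 0.117/0.319 = 0.3668.
Difference = -0.095.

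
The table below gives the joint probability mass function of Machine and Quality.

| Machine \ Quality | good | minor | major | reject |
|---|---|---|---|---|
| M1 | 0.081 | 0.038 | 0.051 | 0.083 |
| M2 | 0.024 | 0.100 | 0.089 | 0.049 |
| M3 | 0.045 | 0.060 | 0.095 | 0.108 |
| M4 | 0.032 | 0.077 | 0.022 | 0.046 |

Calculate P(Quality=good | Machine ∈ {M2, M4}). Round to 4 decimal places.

0.1276

P(Machine=M2) = 0.024 + 0.100 + 0.089 + 0.049 = 0.262.
P(Machine=M4) = 0.032 + 0.077 + 0.022 + 0.046 = 0.177.
P(Machine ∈ {M2, M4}) = 0.262 + 0.177 = 0.439; P(Quality=good, Machine ∈ {M2, M4}) = 0.024 + 0.032 = 0.056.
P(Quality=good | Machine ∈ {M2, M4}) = 0.056/0.439 = 0.1276.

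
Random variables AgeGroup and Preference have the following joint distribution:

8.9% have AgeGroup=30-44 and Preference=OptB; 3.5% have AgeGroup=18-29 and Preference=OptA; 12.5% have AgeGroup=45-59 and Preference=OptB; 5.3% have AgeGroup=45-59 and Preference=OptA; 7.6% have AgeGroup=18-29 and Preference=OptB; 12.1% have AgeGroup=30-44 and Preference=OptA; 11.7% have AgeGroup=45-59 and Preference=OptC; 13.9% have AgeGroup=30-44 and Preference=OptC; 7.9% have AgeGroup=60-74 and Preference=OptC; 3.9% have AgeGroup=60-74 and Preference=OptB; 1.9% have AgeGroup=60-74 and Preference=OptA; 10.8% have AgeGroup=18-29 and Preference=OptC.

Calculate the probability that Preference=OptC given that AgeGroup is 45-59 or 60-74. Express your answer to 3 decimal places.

0.454

P(AgeGroup=45-59) = 0.053 + 0.125 + 0.117 = 0.295.
P(AgeGroup=60-74) = 0.019 + 0.039 + 0.079 = 0.137.
P(AgeGroup ∈ {45-59, 60-74}) = 0.295 + 0.137 = 0.432; P(Preference=OptC, AgeGroup ∈ {45-59, 60-74}) = 0.117 + 0.079 = 0.196.
P(Preference=OptC | AgeGroup ∈ {45-59, 60-74}) = 0.196/0.432 = 0.454.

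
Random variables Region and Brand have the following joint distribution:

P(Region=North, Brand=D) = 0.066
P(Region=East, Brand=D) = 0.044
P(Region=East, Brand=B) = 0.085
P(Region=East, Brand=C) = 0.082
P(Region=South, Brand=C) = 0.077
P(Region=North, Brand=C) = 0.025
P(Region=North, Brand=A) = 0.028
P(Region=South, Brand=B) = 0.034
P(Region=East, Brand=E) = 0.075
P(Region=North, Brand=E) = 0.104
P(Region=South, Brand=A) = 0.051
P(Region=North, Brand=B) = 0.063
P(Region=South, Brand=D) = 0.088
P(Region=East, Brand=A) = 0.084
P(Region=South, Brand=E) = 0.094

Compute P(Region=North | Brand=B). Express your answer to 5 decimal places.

0.34615

P(Brand=B) = 0.063 + 0.034 + 0.085 = 0.182.
P(Region=North | Brand=B) = 0.063/0.182 = 0.34615.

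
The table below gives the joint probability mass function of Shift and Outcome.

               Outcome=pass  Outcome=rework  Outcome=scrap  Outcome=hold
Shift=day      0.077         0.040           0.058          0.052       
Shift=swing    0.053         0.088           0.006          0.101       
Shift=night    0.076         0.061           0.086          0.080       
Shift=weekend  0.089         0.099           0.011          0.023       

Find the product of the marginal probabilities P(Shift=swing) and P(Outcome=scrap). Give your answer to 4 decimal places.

0.0399

P(Shift=swing) = 0.053 + 0.088 + 0.006 + 0.101 = 0.248.
P(Outcome=scrap) = 0.058 + 0.006 + 0.086 + 0.011 = 0.161.
Product: 0.248 × 0.161 = 0.0399.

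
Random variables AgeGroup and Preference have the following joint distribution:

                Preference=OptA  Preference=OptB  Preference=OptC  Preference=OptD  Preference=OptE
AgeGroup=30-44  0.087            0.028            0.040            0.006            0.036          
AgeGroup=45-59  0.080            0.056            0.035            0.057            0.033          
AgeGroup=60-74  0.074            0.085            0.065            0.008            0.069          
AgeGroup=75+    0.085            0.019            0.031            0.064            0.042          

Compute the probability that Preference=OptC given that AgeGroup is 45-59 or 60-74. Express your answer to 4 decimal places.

0.1779

P(AgeGroup=45-59) = 0.080 + 0.056 + 0.035 + 0.057 + 0.033 = 0.261.
P(AgeGroup=60-74) = 0.074 + 0.085 + 0.065 + 0.008 + 0.069 = 0.301.
P(AgeGroup ∈ {45-59, 60-74}) = 0.261 + 0.301 = 0.562; P(Preference=OptC, AgeGroup ∈ {45-59, 60-74}) = 0.035 + 0.065 = 0.100.
P(Preference=OptC | AgeGroup ∈ {45-59, 60-74}) = 0.100/0.562 = 0.1779.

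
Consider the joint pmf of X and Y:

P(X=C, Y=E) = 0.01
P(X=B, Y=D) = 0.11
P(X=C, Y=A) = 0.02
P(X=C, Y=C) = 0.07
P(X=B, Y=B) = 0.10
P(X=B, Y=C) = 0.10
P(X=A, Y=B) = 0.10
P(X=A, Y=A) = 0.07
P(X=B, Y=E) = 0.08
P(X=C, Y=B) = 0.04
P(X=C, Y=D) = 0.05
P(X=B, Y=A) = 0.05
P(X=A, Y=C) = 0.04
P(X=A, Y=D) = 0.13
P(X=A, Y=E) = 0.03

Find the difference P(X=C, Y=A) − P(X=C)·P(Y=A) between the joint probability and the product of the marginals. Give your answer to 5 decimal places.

P(X=C) = 0.02 + 0.04 + 0.07 + 0.05 + 0.01 = 0.19.
P(Y=A) = 0.07 + 0.05 + 0.02 = 0.14.
P(X=C, Y=A) − P(X=C)P(Y=A) = 0.02 − 0.19×0.14 = -0.00660.

-0.00660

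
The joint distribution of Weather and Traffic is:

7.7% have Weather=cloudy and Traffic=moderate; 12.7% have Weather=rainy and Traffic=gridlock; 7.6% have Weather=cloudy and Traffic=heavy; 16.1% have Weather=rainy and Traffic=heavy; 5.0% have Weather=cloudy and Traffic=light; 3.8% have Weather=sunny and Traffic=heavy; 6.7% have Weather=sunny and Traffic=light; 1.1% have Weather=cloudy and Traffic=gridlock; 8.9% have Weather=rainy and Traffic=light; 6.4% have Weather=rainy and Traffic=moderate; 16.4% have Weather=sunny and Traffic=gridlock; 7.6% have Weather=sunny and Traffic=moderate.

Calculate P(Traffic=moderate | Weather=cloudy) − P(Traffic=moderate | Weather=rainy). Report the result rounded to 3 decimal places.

0.215

P(Weather=cloudy) = 0.050 + 0.077 + 0.076 + 0.011 = 0.214; P(Traffic=moderate | Weather=cloudy) = 0.077/0.214 = 0.3598.
P(Weather=rainy) = 0.089 + 0.064 + 0.161 + 0.127 = 0.441; P(Traffic=moderate | Weather=rainy) = 0.064/0.441 = 0.1451.
Difference = 0.215.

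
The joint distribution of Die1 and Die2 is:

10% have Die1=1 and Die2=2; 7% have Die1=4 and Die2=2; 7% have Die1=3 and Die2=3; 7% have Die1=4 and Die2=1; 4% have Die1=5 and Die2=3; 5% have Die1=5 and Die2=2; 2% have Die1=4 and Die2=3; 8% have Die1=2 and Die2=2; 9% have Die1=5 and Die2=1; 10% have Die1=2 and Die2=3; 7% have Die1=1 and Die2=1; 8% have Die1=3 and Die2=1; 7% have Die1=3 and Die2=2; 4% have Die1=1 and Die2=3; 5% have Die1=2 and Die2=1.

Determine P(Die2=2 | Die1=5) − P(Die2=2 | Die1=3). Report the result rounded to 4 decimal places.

P(Die1=5) = 0.09 + 0.05 + 0.04 = 0.18; P(Die2=2 | Die1=5) = 0.05/0.18 = 0.27778.
P(Die1=3) = 0.08 + 0.07 + 0.07 = 0.22; P(Die2=2 | Die1=3) = 0.07/0.22 = 0.31818.
Difference = -0.0404.

-0.0404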